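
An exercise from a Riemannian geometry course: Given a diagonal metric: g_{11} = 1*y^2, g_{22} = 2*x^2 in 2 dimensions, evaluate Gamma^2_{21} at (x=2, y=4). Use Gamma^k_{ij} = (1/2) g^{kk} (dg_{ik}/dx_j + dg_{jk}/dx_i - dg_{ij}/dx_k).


For a diagonal metric, Gamma^k_{ij} = (1/2) g^{kk} (dg_{ik}/dx_j + dg_{jk}/dx_i - dg_{ij}/dx_k).
The metric is diagonal, so g_{ab} = 0 for a != b.
At the given point: g_{11} = 16, g_{22} = 8
g^{22} = 1/8
dg_{22}/dx_1 = dg_{22}/dx_1 = 8
dg_{12}/dx_2 = 0 (off-diagonal)
dg_{21}/dx_2 = 0 (off-diagonal)
Numerator = 8 + 0 - 0 = 8
Gamma^2_{21} = 8 / (2 * 8) = 1/2

1/2


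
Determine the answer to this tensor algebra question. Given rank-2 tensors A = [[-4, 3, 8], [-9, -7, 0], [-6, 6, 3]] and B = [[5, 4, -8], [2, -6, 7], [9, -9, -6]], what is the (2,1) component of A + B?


Tensor addition is component-wise: (A + B)_{ij} = A_{ij} + B_{ij}.
A_{21} = -9
B_{21} = 2
(A + B)_{21} = -9 + 2 = -7

-7


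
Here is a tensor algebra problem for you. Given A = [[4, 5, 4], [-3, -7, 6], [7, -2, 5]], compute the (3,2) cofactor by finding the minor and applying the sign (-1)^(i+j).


To find cofactor C_{32}, delete row 3 and column 2.
The resulting 2x2 submatrix is: [[4, 4], [-3, 6]]
Minor M_{32} = 4*6 - 4*-3
  = 24 - -12 = 36
Sign = (-1)^(3+2) = (-1)^5 = -1
Cofactor C_{32} = -1 * 36 = -36

-36


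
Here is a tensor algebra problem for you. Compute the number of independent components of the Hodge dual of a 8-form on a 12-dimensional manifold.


The Hodge dual of a p-form on an n-dimensional manifold is an (n-p)-form.
n = 12, p = 8, so dual degree = 12 - 8 = 4
The number of components is C(n, n-p) = C(12, 4) = 495

495


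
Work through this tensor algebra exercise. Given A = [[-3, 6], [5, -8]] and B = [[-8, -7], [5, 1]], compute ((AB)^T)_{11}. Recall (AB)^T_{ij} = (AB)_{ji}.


(AB)^T_{ij} = (AB)_{ji} = sum_k A_{jk} B_{ki}.
For i=1, j=1 we need (AB)_{11}:
A_{11} * B_{11} = -3 * -8 = 24
A_{12} * B_{21} = 6 * 5 = 30
Sum = 24 + 30 = 54

54


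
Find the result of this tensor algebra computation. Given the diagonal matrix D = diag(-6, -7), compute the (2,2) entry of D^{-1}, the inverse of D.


For a diagonal matrix, the inverse has entries (D^{-1})_{ii} = 1/d_{ii}.
The diagonal entries are: d_{11} = -6, d_{22} = -7
We need (D^{-1})_{22} = 1/d_{22} = 1/-7 = -1/7

-1/7


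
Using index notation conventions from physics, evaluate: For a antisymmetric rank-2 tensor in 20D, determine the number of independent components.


A antisymmetric rank-2 tensor in d dimensions has d(d-1)/2 independent components.
d = 20
d(d-1)/2 = 20 * 19 / 2 = 380 / 2 = 190

190


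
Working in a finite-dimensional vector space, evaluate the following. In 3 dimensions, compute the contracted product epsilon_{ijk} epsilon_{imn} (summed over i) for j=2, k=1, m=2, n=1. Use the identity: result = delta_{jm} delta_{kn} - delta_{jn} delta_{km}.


Using the identity: epsilon_{ijk} epsilon_{imn} = delta_{jm} delta_{kn} - delta_{jn} delta_{km}.
delta_{22} = 1
delta_{11} = 1
delta_{21} = 0
delta_{12} = 0
Result = 1 * 1 - 0 * 0 = 1 - 0 = 1

1


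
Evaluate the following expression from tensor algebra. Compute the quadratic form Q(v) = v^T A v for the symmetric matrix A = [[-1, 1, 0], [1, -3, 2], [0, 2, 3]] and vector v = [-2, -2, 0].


First compute Av:
(Av)_1 = -1*-2 + 1*-2 + 0*0 = 0
(Av)_2 = 1*-2 + -3*-2 + 2*0 = 4
(Av)_3 = 0*-2 + 2*-2 + 3*0 = -4
Av = [0, 4, -4]
Then v^T (Av) = -2*0 + -2*4 + 0*-4
= 0 + -8 + 0 = -8

-8


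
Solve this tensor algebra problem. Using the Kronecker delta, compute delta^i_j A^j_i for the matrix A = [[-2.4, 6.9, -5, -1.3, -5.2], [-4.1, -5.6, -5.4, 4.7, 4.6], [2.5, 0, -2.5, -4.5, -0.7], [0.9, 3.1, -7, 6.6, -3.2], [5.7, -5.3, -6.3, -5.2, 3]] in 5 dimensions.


The contraction (trace) of a rank-2 tensor is the sum of its diagonal elements.
Diagonal entries: A[1,1] = -2.4, A[2,2] = -5.6, A[3,3] = -2.5, A[4,4] = 6.6, A[5,5] = 3
Tr(A) = -2.4 + -5.6 + -2.5 + 6.6 + 3 = -0.9

-0.9


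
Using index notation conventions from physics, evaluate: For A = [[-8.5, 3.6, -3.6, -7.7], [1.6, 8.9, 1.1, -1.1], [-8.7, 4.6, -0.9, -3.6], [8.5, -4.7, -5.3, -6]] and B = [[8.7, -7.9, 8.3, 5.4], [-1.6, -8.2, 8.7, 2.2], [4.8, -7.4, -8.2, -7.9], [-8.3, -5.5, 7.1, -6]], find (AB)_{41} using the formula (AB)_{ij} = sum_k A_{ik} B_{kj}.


(AB)_{ij} = sum_k A_{ik} B_{kj}.
For i=4, j=1:
A_{41} * B_{11} = 8.5 * 8.7 = 73.95
A_{42} * B_{21} = -4.7 * -1.6 = 7.52
A_{43} * B_{31} = -5.3 * 4.8 = -25.44
A_{44} * B_{41} = -6 * -8.3 = 49.8
Sum = 73.95 + 7.52 + -25.44 + 49.8 = 105.83

105.83


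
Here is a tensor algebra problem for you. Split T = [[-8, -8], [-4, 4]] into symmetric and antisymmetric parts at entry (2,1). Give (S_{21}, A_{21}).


T_{21} = -4
T_{12} = -8
S_{21} = (-4 + -8)/2 = -12/2 = -6
A_{21} = (-4 - -8)/2 = 4/2 = 2
Check: S + A = -6 + 2 = -4 = T_{21}.

(-6, 2)


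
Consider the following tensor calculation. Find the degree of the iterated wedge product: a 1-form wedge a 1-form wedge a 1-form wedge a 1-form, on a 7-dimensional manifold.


The degree of a wedge product is the sum of the degrees of the individual forms.
Degrees: 1, 1, 1, 1
Total degree = 1 + 1 + 1 + 1 = 4

4


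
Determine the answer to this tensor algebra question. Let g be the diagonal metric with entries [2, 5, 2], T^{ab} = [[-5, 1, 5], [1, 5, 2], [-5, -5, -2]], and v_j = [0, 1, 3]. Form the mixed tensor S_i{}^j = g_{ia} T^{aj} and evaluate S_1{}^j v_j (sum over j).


Step 1: lower the first index. For a diagonal metric, g_{ia} T^{aj} = g_{ii} T^{ij} (no sum on i).
g_{11} = 2
S_1{}^1 = 2 * T^{11} = 2 * -5 = -10
S_1{}^2 = 2 * T^{12} = 2 * 1 = 2
S_1{}^3 = 2 * T^{13} = 2 * 5 = 10
Step 2: contract S_1{}^j with v_j.
S_1{}^1 * v_1 = -10 * 0 = 0
S_1{}^2 * v_2 = 2 * 1 = 2
S_1{}^3 * v_3 = 10 * 3 = 30
Result = 0 + 2 + 30 = 32

32


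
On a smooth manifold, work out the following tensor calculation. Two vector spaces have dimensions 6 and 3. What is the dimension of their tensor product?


The dimension of a tensor product is the product of dimensions.
dim(V) = 6, dim(W) = 3
dim(V (x) W) = 6 * 3 = 18

18


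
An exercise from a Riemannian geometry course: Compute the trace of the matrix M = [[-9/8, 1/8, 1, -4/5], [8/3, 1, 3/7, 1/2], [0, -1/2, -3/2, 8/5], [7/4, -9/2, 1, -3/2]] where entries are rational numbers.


The trace is the sum of diagonal entries.
Diagonal: M[1,1] = -9/8, M[2,2] = 1, M[3,3] = -3/2, M[4,4] = -3/2
Tr(M) = -9/8 + 1 + -3/2 + -3/2
Computing step by step:
After adding M[1,1]: -9/8
After adding M[2,2]: -1/8
After adding M[3,3]: -13/8
After adding M[4,4]: -25/8
Tr(M) = -25/8

-25/8


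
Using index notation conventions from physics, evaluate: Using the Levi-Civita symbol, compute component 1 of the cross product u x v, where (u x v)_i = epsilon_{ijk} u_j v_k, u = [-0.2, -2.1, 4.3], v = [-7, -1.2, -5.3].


(u x v)_1 = sum_{j,k} epsilon_{1jk} u_j v_k. Only permutations of (1,2,3) contribute; the two non-zero terms are:
eps_{123} u_2 v_3 = 1 * -2.1 * -5.3 = 11.13
eps_{132} u_3 v_2 = -1 * 4.3 * -1.2 = 5.16
(u x v)_1 = 16.29

16.29


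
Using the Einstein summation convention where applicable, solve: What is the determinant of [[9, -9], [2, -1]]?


For a 2x2 matrix [[a, b], [c, d]], det = a*d - b*c.
a = 9, b = -9, c = 2, d = -1
a*d = 9 * -1 = -9
b*c = -9 * 2 = -18
det = -9 - -18 = 9

9


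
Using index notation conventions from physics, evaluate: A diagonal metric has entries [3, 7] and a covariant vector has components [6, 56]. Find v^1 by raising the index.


To raise an index with a diagonal metric: v^i = v_i / g_{ii}.
For index 1: v_1 = 6, g_{11} = 3
v^1 = 6 / 3 = 2

2


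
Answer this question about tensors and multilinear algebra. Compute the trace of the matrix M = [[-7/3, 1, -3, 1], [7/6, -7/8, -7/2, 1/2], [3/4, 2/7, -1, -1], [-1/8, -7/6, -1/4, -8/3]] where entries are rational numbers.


The trace is the sum of diagonal entries.
Diagonal: M[1,1] = -7/3, M[2,2] = -7/8, M[3,3] = -1, M[4,4] = -8/3
Tr(M) = -7/3 + -7/8 + -1 + -8/3
Computing step by step:
After adding M[1,1]: -7/3
After adding M[2,2]: -77/24
After adding M[3,3]: -101/24
After adding M[4,4]: -55/8
Tr(M) = -55/8

-55/8


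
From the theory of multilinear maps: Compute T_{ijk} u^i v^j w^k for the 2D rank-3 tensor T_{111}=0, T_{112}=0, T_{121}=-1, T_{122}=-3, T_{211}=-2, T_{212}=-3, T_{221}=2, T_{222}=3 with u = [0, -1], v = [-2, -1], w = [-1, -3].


S = sum over i,j,k of T_{ijk} u_i v_j w_k. Expanding all 8 terms:
T_{111}*u_1*v_1*w_1 = 0*0*-2*-1 = 0  (running total: 0)
T_{112}*u_1*v_1*w_2 = 0*0*-2*-3 = 0  (running total: 0)
T_{121}*u_1*v_2*w_1 = -1*0*-1*-1 = 0  (running total: 0)
T_{122}*u_1*v_2*w_2 = -3*0*-1*-3 = 0  (running total: 0)
T_{211}*u_2*v_1*w_1 = -2*-1*-2*-1 = 4  (running total: 4)
T_{212}*u_2*v_1*w_2 = -3*-1*-2*-3 = 18  (running total: 22)
T_{221}*u_2*v_2*w_1 = 2*-1*-1*-1 = -2  (running total: 20)
T_{222}*u_2*v_2*w_2 = 3*-1*-1*-3 = -9  (running total: 11)
S = 11

11


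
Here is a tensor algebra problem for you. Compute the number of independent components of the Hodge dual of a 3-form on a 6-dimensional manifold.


The Hodge dual of a p-form on an n-dimensional manifold is an (n-p)-form.
n = 6, p = 3, so dual degree = 6 - 3 = 3
The number of components is C(n, n-p) = C(6, 3) = 20

20


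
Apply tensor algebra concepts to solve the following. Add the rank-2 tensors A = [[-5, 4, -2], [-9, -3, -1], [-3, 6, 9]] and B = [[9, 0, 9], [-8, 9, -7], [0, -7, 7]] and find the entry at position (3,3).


Tensor addition is component-wise: (A + B)_{ij} = A_{ij} + B_{ij}.
A_{33} = 9
B_{33} = 7
(A + B)_{33} = 9 + 7 = 16

16


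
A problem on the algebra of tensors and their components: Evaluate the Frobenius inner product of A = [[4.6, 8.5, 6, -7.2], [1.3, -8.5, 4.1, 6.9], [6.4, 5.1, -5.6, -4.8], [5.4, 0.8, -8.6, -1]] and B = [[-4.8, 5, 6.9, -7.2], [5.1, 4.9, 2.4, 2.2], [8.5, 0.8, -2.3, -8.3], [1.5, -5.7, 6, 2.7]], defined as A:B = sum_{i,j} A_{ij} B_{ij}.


A:B = sum over all i,j of A_{ij} * B_{ij}.
Row 1: 4.6*-4.8=-22.08, 8.5*5=42.5, 6*6.9=41.4, -7.2*-7.2=51.84 => row sum = 113.66
Row 2: 1.3*5.1=6.63, -8.5*4.9=-41.65, 4.1*2.4=9.84, 6.9*2.2=15.18 => row sum = -10
Row 3: 6.4*8.5=54.4, 5.1*0.8=4.08, -5.6*-2.3=12.88, -4.8*-8.3=39.84 => row sum = 111.2
Row 4: 5.4*1.5=8.1, 0.8*-5.7=-4.56, -8.6*6=-51.6, -1*2.7=-2.7 => row sum = -50.76
Total = 113.66 + -10 + 111.2 + -50.76 = 164.1

164.1


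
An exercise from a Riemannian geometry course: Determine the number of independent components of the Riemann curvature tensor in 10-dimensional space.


The Riemann tensor in d dimensions has d^2(d^2 - 1)/12 independent components.
d = 10, so d^2 = 100
d^2 - 1 = 99
d^2(d^2 - 1) = 100 * 99 = 9900
Divide by 12: 9900 / 12 = 825

825


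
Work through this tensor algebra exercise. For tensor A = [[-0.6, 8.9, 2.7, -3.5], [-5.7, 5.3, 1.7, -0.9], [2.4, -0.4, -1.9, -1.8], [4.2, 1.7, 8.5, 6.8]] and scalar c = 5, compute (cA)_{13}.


Scalar multiplication: (cA)_{ij} = c * A_{ij}.
c = 5
A_{13} = 2.7
(cA)_{13} = 5 * 2.7 = 13.5

13.5


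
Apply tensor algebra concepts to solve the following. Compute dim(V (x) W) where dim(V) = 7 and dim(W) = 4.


The dimension of a tensor product is the product of dimensions.
dim(V) = 7, dim(W) = 4
dim(V (x) W) = 7 * 4 = 28

28


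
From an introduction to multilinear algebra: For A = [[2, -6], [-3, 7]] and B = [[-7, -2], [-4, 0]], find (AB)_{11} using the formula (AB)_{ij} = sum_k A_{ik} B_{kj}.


(AB)_{ij} = sum_k A_{ik} B_{kj}.
For i=1, j=1:
A_{11} * B_{11} = 2 * -7 = -14
A_{12} * B_{21} = -6 * -4 = 24
Sum = -14 + 24 = 10

10


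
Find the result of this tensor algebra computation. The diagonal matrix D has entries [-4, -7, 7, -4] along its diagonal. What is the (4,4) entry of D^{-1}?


For a diagonal matrix, the inverse has entries (D^{-1})_{ii} = 1/d_{ii}.
The diagonal entries are: d_{11} = -4, d_{22} = -7, d_{33} = 7, d_{44} = -4
We need (D^{-1})_{44} = 1/d_{44} = 1/-4 = -1/4

-1/4


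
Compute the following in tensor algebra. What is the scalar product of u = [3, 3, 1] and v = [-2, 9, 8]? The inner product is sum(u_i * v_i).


The inner product u . v = sum of u_i * v_i.
Term-by-term: 3 * -2, 3 * 9, 1 * 8
Products: -6, 27, 8
Sum = -6 + 27 + 8 = 29

29


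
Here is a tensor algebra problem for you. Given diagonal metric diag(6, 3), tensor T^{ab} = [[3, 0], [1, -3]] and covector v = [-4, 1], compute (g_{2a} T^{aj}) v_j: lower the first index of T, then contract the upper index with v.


Step 1: lower the first index. For a diagonal metric, g_{ia} T^{aj} = g_{ii} T^{ij} (no sum on i).
g_{22} = 3
S_2{}^1 = 3 * T^{21} = 3 * 1 = 3
S_2{}^2 = 3 * T^{22} = 3 * -3 = -9
Step 2: contract S_2{}^j with v_j.
S_2{}^1 * v_1 = 3 * -4 = -12
S_2{}^2 * v_2 = -9 * 1 = -9
Result = -12 + -9 = -21

-21


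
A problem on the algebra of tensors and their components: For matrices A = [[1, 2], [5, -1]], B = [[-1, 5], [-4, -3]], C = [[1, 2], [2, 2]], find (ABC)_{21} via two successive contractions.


(ABC)_{21} = sum_m (AB)_{2m} C_{m1}. First compute row 2 of AB.
(AB)_{21} = 5*-1 + -1*-4 = -1
(AB)_{22} = 5*5 + -1*-3 = 28
Now contract with column 1 of C:
(AB)_{21} * C_{11} = -1 * 1 = -1
(AB)_{22} * C_{21} = 28 * 2 = 56
(ABC)_{21} = -1 + 56 = 55

55


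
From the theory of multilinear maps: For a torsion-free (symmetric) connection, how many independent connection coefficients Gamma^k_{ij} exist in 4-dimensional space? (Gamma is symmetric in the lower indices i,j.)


Christoffel symbols Gamma^k_{ij} are symmetric in i,j, so there are d * d(d+1)/2 independent symbols.
d = 4
d(d+1)/2 = 4 * 5 / 2 = 10
Total = 4 * 10 = 40

40


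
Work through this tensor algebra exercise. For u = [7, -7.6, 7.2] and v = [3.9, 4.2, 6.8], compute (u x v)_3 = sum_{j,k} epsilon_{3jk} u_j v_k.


(u x v)_3 = sum_{j,k} epsilon_{3jk} u_j v_k. Only permutations of (1,2,3) contribute; the two non-zero terms are:
eps_{312} u_1 v_2 = 1 * 7 * 4.2 = 29.4
eps_{321} u_2 v_1 = -1 * -7.6 * 3.9 = 29.64
(u x v)_3 = 59.04

59.04


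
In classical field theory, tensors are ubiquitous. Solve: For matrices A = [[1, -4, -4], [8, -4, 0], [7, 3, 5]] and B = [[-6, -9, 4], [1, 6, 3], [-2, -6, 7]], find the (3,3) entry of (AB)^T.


(AB)^T_{ij} = (AB)_{ji} = sum_k A_{jk} B_{ki}.
For i=3, j=3 we need (AB)_{33}:
A_{31} * B_{13} = 7 * 4 = 28
A_{32} * B_{23} = 3 * 3 = 9
A_{33} * B_{33} = 5 * 7 = 35
Sum = 28 + 9 + 35 = 72

72


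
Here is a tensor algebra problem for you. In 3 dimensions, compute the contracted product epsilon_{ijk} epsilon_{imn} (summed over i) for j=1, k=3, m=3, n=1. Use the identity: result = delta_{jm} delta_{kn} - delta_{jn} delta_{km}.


Using the identity: epsilon_{ijk} epsilon_{imn} = delta_{jm} delta_{kn} - delta_{jn} delta_{km}.
delta_{13} = 0
delta_{31} = 0
delta_{11} = 1
delta_{33} = 1
Result = 0 * 0 - 1 * 1 = 0 - 1 = -1

-1


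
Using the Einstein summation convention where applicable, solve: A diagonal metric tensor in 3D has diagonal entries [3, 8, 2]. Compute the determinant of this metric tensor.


For a diagonal metric, the determinant is the product of diagonal entries.
Diagonal entries: 3, 8, 2
det(g) = 3 * 8 * 2 = 48

48


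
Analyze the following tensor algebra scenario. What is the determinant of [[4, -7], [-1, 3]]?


For a 2x2 matrix [[a, b], [c, d]], det = a*d - b*c.
a = 4, b = -7, c = -1, d = 3
a*d = 4 * 3 = 12
b*c = -7 * -1 = 7
det = 12 - 7 = 5

5


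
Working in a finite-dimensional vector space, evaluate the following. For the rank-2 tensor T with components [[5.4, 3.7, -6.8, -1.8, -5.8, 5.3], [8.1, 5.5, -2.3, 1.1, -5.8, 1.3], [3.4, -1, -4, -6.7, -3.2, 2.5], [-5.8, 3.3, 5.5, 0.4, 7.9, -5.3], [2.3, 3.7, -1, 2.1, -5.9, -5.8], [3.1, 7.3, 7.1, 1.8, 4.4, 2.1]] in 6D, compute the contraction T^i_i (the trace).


The contraction (trace) of a rank-2 tensor is the sum of its diagonal elements.
Diagonal entries: A[1,1] = 5.4, A[2,2] = 5.5, A[3,3] = -4, A[4,4] = 0.4, A[5,5] = -5.9, A[6,6] = 2.1
Tr(A) = 5.4 + 5.5 + -4 + 0.4 + -5.9 + 2.1 = 3.5

3.5


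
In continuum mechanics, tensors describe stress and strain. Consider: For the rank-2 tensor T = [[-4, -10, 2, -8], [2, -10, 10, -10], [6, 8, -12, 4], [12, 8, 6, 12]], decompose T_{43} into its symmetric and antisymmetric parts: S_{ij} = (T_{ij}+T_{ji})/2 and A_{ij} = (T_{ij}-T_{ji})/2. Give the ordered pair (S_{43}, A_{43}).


T_{43} = 6
T_{34} = 4
S_{43} = (6 + 4)/2 = 10/2 = 5
A_{43} = (6 - 4)/2 = 2/2 = 1
Check: S + A = 5 + 1 = 6 = T_{43}.

(5, 1)


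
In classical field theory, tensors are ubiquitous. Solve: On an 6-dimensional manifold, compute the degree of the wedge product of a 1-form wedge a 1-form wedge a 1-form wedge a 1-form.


The degree of a wedge product is the sum of the degrees of the individual forms.
Degrees: 1, 1, 1, 1
Total degree = 1 + 1 + 1 + 1 = 4

4


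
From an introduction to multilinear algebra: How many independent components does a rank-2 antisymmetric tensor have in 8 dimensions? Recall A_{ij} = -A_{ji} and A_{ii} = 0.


An antisymmetric rank-2 tensor satisfies A_{ij} = -A_{ji}, so diagonal entries are zero.
The independent components are the upper-triangular entries: C(n, 2) = n(n-1)/2.
n = 8
C(8, 2) = 8 * 7 / 2 = 56 / 2 = 28

28


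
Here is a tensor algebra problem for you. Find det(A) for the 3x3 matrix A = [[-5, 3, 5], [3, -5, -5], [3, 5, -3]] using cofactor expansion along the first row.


Expanding along the first row, det(A) = a11*M_11 - a12*M_12 + a13*M_13, where M_1j is the (1,j) minor.
Minor M_11 = -5*-3 - -5*5 = 40
Minor M_12 = 3*-3 - -5*3 = 6
Minor M_13 = 3*5 - -5*3 = 30
det = -5*(40) - 3*(6) + 5*(30)
    = -200 - 18 + 150
    = -68

-68


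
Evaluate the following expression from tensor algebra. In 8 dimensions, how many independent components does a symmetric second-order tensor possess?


A symmetric rank-2 tensor in d dimensions has d(d+1)/2 independent components.
d = 8
d(d+1)/2 = 8 * 9 / 2 = 72 / 2 = 36

36


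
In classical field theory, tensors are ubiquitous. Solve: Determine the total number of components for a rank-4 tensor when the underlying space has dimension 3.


The number of components of a rank-r tensor in d dimensions is d^r.
Here d = 3 and r = 4.
3^4 = 81

81


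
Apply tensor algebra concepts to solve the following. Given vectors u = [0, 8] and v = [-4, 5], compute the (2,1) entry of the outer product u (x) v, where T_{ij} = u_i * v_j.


The outer product entry T_{ij} = u_i * v_j.
We need i=2, j=1.
u_2 = 8, v_1 = -4
T_{2,1} = 8 * -4 = -32

-32


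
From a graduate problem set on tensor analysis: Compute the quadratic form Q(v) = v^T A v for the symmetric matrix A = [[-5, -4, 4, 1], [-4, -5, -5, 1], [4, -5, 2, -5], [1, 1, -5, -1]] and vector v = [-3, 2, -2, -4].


First compute Av:
(Av)_1 = -5*-3 + -4*2 + 4*-2 + 1*-4 = -5
(Av)_2 = -4*-3 + -5*2 + -5*-2 + 1*-4 = 8
(Av)_3 = 4*-3 + -5*2 + 2*-2 + -5*-4 = -6
(Av)_4 = 1*-3 + 1*2 + -5*-2 + -1*-4 = 13
Av = [-5, 8, -6, 13]
Then v^T (Av) = -3*-5 + 2*8 + -2*-6 + -4*13
= 15 + 16 + 12 + -52 = -9

-9


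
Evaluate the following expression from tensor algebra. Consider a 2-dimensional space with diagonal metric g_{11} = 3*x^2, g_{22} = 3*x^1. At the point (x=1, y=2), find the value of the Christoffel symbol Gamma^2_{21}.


For a diagonal metric, Gamma^k_{ij} = (1/2) g^{kk} (dg_{ik}/dx_j + dg_{jk}/dx_i - dg_{ij}/dx_k).
The metric is diagonal, so g_{ab} = 0 for a != b.
At the given point: g_{11} = 3, g_{22} = 3
g^{22} = 1/3
dg_{22}/dx_1 = dg_{22}/dx_1 = 3
dg_{12}/dx_2 = 0 (off-diagonal)
dg_{21}/dx_2 = 0 (off-diagonal)
Numerator = 3 + 0 - 0 = 3
Gamma^2_{21} = 3 / (2 * 3) = 1/2

1/2


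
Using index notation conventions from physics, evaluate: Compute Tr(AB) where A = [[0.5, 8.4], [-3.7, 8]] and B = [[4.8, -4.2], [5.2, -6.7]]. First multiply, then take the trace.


Tr(AB) = sum_i (AB)_{ii} where (AB)_{ii} = sum_k A_{ik} B_{ki}.
(AB)_{11} = 0.5*4.8 + 8.4*5.2 = 46.08
(AB)_{22} = -3.7*-4.2 + 8*-6.7 = -38.06
Tr(AB) = 46.08 + -38.06 = 8.02

8.02


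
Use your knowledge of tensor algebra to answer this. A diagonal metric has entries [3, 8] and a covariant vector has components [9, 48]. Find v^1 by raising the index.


To raise an index with a diagonal metric: v^i = v_i / g_{ii}.
For index 1: v_1 = 9, g_{11} = 3
v^1 = 9 / 3 = 3

3


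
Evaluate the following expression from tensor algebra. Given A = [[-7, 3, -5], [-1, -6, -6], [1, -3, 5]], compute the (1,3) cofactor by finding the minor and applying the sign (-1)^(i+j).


To find cofactor C_{13}, delete row 1 and column 3.
The resulting 2x2 submatrix is: [[-1, -6], [1, -3]]
Minor M_{13} = -1*-3 - -6*1
  = 3 - -6 = 9
Sign = (-1)^(1+3) = (-1)^4 = 1
Cofactor C_{13} = 1 * 9 = 9

9


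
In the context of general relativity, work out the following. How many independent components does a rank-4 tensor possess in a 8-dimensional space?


The number of components of a rank-r tensor in d dimensions is d^r.
Here d = 8 and r = 4.
8^4 = 4096

4096


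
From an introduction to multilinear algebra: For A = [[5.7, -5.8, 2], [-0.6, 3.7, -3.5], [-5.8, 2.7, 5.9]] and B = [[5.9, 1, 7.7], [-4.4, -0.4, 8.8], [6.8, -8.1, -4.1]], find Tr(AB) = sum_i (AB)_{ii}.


Tr(AB) = sum_i (AB)_{ii} where (AB)_{ii} = sum_k A_{ik} B_{ki}.
(AB)_{11} = 5.7*5.9 + -5.8*-4.4 + 2*6.8 = 72.75
(AB)_{22} = -0.6*1 + 3.7*-0.4 + -3.5*-8.1 = 26.27
(AB)_{33} = -5.8*7.7 + 2.7*8.8 + 5.9*-4.1 = -45.09
Tr(AB) = 72.75 + 26.27 + -45.09 = 53.93

53.93


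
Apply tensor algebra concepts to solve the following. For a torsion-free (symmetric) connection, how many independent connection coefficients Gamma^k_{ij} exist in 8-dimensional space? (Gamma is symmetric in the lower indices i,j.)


Christoffel symbols Gamma^k_{ij} are symmetric in i,j, so there are d * d(d+1)/2 independent symbols.
d = 8
d(d+1)/2 = 8 * 9 / 2 = 36
Total = 8 * 36 = 288

288


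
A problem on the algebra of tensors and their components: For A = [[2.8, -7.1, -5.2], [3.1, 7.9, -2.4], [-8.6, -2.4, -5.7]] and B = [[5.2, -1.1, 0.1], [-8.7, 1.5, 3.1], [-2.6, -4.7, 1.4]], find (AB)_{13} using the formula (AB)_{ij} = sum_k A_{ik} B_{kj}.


(AB)_{ij} = sum_k A_{ik} B_{kj}.
For i=1, j=3:
A_{11} * B_{13} = 2.8 * 0.1 = 0.28
A_{12} * B_{23} = -7.1 * 3.1 = -22.01
A_{13} * B_{33} = -5.2 * 1.4 = -7.28
Sum = 0.28 + -22.01 + -7.28 = -29.01

-29.01


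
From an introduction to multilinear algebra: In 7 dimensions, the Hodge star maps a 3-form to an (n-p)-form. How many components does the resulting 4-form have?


The Hodge dual of a p-form on an n-dimensional manifold is an (n-p)-form.
n = 7, p = 3, so dual degree = 7 - 3 = 4
The number of components is C(n, n-p) = C(7, 4) = 35

35


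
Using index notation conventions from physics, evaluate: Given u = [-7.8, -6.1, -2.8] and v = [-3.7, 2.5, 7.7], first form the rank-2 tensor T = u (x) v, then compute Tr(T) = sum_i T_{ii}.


The outer product gives T_{ij} = u_i v_j.
The trace (contraction) is Tr(T) = sum_i T_{ii} = sum_i u_i v_i.
Diagonal entries:
T_{11} = u_1 * v_1 = -7.8 * -3.7 = 28.86
T_{22} = u_2 * v_2 = -6.1 * 2.5 = -15.25
T_{33} = u_3 * v_3 = -2.8 * 7.7 = -21.56
Tr(T) = 28.86 + -15.25 + -21.56 = -7.95

-7.95


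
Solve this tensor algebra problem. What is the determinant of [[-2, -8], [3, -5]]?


For a 2x2 matrix [[a, b], [c, d]], det = a*d - b*c.
a = -2, b = -8, c = 3, d = -5
a*d = -2 * -5 = 10
b*c = -8 * 3 = -24
det = 10 - -24 = 34

34


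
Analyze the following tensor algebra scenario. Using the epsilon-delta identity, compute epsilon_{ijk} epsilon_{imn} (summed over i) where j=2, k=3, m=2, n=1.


Using the identity: epsilon_{ijk} epsilon_{imn} = delta_{jm} delta_{kn} - delta_{jn} delta_{km}.
delta_{22} = 1
delta_{31} = 0
delta_{21} = 0
delta_{32} = 0
Result = 1 * 0 - 0 * 0 = 0 - 0 = 0

0


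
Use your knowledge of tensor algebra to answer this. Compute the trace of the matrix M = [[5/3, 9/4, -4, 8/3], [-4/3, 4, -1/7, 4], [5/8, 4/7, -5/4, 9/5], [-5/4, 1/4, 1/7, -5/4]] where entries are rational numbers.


The trace is the sum of diagonal entries.
Diagonal: M[1,1] = 5/3, M[2,2] = 4, M[3,3] = -5/4, M[4,4] = -5/4
Tr(M) = 5/3 + 4 + -5/4 + -5/4
Computing step by step:
After adding M[1,1]: 5/3
After adding M[2,2]: 17/3
After adding M[3,3]: 53/12
After adding M[4,4]: 19/6
Tr(M) = 19/6

19/6


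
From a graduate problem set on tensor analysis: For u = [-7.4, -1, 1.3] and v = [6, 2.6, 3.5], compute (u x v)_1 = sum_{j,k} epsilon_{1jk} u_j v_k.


(u x v)_1 = sum_{j,k} epsilon_{1jk} u_j v_k. Only permutations of (1,2,3) contribute; the two non-zero terms are:
eps_{123} u_2 v_3 = 1 * -1 * 3.5 = -3.5
eps_{132} u_3 v_2 = -1 * 1.3 * 2.6 = -3.38
(u x v)_1 = -6.88

-6.88


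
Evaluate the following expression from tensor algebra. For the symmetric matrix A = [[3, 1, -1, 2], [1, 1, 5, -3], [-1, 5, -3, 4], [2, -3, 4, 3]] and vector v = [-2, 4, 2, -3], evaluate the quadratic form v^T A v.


First compute Av:
(Av)_1 = 3*-2 + 1*4 + -1*2 + 2*-3 = -10
(Av)_2 = 1*-2 + 1*4 + 5*2 + -3*-3 = 21
(Av)_3 = -1*-2 + 5*4 + -3*2 + 4*-3 = 4
(Av)_4 = 2*-2 + -3*4 + 4*2 + 3*-3 = -17
Av = [-10, 21, 4, -17]
Then v^T (Av) = -2*-10 + 4*21 + 2*4 + -3*-17
= 20 + 84 + 8 + 51 = 163

163


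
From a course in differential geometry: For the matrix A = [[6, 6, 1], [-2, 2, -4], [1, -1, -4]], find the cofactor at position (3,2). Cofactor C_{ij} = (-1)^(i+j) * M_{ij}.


To find cofactor C_{32}, delete row 3 and column 2.
The resulting 2x2 submatrix is: [[6, 1], [-2, -4]]
Minor M_{32} = 6*-4 - 1*-2
  = -24 - -2 = -22
Sign = (-1)^(3+2) = (-1)^5 = -1
Cofactor C_{32} = -1 * -22 = 22

22


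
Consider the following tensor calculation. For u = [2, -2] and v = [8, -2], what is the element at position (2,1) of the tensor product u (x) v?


The outer product entry T_{ij} = u_i * v_j.
We need i=2, j=1.
u_2 = -2, v_1 = 8
T_{2,1} = -2 * 8 = -16

-16


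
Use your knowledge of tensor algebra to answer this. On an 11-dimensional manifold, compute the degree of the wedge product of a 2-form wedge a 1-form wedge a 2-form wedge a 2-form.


The degree of a wedge product is the sum of the degrees of the individual forms.
Degrees: 2, 1, 2, 2
Total degree = 2 + 1 + 2 + 2 = 7

7


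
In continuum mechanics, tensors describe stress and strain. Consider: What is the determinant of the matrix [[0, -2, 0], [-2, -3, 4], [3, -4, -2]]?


Expanding along the first row, det(A) = a11*M_11 - a12*M_12 + a13*M_13, where M_1j is the (1,j) minor.
Minor M_11 = -3*-2 - 4*-4 = 22
Minor M_12 = -2*-2 - 4*3 = -8
Minor M_13 = -2*-4 - -3*3 = 17
det = 0*(22) - -2*(-8) + 0*(17)
    = 0 - 16 + 0
    = -16

-16


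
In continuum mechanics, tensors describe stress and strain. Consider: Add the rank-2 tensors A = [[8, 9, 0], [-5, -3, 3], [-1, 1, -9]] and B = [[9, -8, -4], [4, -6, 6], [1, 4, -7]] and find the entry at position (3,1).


Tensor addition is component-wise: (A + B)_{ij} = A_{ij} + B_{ij}.
A_{31} = -1
B_{31} = 1
(A + B)_{31} = -1 + 1 = 0

0


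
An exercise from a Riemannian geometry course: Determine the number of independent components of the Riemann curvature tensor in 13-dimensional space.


The Riemann tensor in d dimensions has d^2(d^2 - 1)/12 independent components.
d = 13, so d^2 = 169
d^2 - 1 = 168
d^2(d^2 - 1) = 169 * 168 = 28392
Divide by 12: 28392 / 12 = 2366

2366


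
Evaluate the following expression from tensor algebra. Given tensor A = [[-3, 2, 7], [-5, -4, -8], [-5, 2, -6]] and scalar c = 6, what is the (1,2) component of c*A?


Scalar multiplication: (cA)_{ij} = c * A_{ij}.
c = 6
A_{12} = 2
(cA)_{12} = 6 * 2 = 12

12


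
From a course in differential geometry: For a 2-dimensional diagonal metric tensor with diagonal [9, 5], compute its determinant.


For a diagonal metric, the determinant is the product of diagonal entries.
Diagonal entries: 9, 5
det(g) = 9 * 5 = 45

45


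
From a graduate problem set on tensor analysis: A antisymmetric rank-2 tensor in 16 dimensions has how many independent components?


A antisymmetric rank-2 tensor in d dimensions has d(d-1)/2 independent components.
d = 16
d(d-1)/2 = 16 * 15 / 2 = 240 / 2 = 120

120


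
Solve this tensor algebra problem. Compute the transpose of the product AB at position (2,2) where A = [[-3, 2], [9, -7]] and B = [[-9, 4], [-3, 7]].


(AB)^T_{ij} = (AB)_{ji} = sum_k A_{jk} B_{ki}.
For i=2, j=2 we need (AB)_{22}:
A_{21} * B_{12} = 9 * 4 = 36
A_{22} * B_{22} = -7 * 7 = -49
Sum = 36 + -49 = -13

-13


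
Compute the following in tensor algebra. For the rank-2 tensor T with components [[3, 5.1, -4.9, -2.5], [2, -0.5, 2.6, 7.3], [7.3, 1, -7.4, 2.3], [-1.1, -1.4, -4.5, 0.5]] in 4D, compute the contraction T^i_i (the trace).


The contraction (trace) of a rank-2 tensor is the sum of its diagonal elements.
Diagonal entries: A[1,1] = 3, A[2,2] = -0.5, A[3,3] = -7.4, A[4,4] = 0.5
Tr(A) = 3 + -0.5 + -7.4 + 0.5 = -4.4

-4.4


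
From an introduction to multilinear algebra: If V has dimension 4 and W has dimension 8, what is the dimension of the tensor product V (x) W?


The dimension of a tensor product is the product of dimensions.
dim(V) = 4, dim(W) = 8
dim(V (x) W) = 4 * 8 = 32

32


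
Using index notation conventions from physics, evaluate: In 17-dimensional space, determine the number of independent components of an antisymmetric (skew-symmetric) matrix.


An antisymmetric rank-2 tensor satisfies A_{ij} = -A_{ji}, so diagonal entries are zero.
The independent components are the upper-triangular entries: C(n, 2) = n(n-1)/2.
n = 17
C(17, 2) = 17 * 16 / 2 = 272 / 2 = 136

136


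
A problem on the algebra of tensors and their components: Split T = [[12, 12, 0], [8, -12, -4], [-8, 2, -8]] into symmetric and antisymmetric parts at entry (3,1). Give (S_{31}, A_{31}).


T_{31} = -8
T_{13} = 0
S_{31} = (-8 + 0)/2 = -8/2 = -4
A_{31} = (-8 - 0)/2 = -8/2 = -4
Check: S + A = -4 + -4 = -8 = T_{31}.

(-4, -4)


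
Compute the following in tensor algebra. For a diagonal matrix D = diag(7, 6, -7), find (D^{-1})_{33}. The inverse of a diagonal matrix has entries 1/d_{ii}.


For a diagonal matrix, the inverse has entries (D^{-1})_{ii} = 1/d_{ii}.
The diagonal entries are: d_{11} = 7, d_{22} = 6, d_{33} = -7
We need (D^{-1})_{33} = 1/d_{33} = 1/-7 = -1/7

-1/7


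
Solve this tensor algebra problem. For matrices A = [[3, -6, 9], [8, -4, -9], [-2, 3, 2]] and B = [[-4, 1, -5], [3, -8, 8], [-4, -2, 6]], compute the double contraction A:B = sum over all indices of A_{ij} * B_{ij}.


A:B = sum over all i,j of A_{ij} * B_{ij}.
Row 1: 3*-4=-12, -6*1=-6, 9*-5=-45 => row sum = -63
Row 2: 8*3=24, -4*-8=32, -9*8=-72 => row sum = -16
Row 3: -2*-4=8, 3*-2=-6, 2*6=12 => row sum = 14
Total = -63 + -16 + 14 = -65

-65


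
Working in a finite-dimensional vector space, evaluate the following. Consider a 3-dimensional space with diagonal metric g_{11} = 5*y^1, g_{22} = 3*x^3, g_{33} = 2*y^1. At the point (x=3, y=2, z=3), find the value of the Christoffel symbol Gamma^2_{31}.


For a diagonal metric, Gamma^k_{ij} = (1/2) g^{kk} (dg_{ik}/dx_j + dg_{jk}/dx_i - dg_{ij}/dx_k).
The metric is diagonal, so g_{ab} = 0 for a != b.
At the given point: g_{11} = 10, g_{22} = 81, g_{33} = 4
g^{22} = 1/81
dg_{32}/dx_1 = 0 (off-diagonal)
dg_{12}/dx_3 = 0 (off-diagonal)
dg_{31}/dx_2 = 0 (off-diagonal)
Numerator = 0 + 0 - 0 = 0
Gamma^2_{31} = 0 / (2 * 81) = 0

0


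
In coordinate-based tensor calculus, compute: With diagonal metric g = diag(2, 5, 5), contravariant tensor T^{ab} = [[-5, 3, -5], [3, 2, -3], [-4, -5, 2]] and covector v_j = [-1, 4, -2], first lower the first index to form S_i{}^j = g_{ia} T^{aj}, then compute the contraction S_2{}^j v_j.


Step 1: lower the first index. For a diagonal metric, g_{ia} T^{aj} = g_{ii} T^{ij} (no sum on i).
g_{22} = 5
S_2{}^1 = 5 * T^{21} = 5 * 3 = 15
S_2{}^2 = 5 * T^{22} = 5 * 2 = 10
S_2{}^3 = 5 * T^{23} = 5 * -3 = -15
Step 2: contract S_2{}^j with v_j.
S_2{}^1 * v_1 = 15 * -1 = -15
S_2{}^2 * v_2 = 10 * 4 = 40
S_2{}^3 * v_3 = -15 * -2 = 30
Result = -15 + 40 + 30 = 55

55


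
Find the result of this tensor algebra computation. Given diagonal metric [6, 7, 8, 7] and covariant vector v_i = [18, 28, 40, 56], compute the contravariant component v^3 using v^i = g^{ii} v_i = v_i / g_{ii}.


To raise an index with a diagonal metric: v^i = v_i / g_{ii}.
For index 3: v_3 = 40, g_{33} = 8
v^3 = 40 / 8 = 5

5


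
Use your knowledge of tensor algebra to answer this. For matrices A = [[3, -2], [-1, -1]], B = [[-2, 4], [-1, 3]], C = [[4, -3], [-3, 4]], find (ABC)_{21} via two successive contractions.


(ABC)_{21} = sum_m (AB)_{2m} C_{m1}. First compute row 2 of AB.
(AB)_{21} = -1*-2 + -1*-1 = 3
(AB)_{22} = -1*4 + -1*3 = -7
Now contract with column 1 of C:
(AB)_{21} * C_{11} = 3 * 4 = 12
(AB)_{22} * C_{21} = -7 * -3 = 21
(ABC)_{21} = 12 + 21 = 33

33


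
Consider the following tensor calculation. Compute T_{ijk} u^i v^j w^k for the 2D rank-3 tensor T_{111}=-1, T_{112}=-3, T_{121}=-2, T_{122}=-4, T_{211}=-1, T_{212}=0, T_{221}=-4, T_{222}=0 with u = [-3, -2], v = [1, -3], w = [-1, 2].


S = sum over i,j,k of T_{ijk} u_i v_j w_k. Expanding all 8 terms:
T_{111}*u_1*v_1*w_1 = -1*-3*1*-1 = -3  (running total: -3)
T_{112}*u_1*v_1*w_2 = -3*-3*1*2 = 18  (running total: 15)
T_{121}*u_1*v_2*w_1 = -2*-3*-3*-1 = 18  (running total: 33)
T_{122}*u_1*v_2*w_2 = -4*-3*-3*2 = -72  (running total: -39)
T_{211}*u_2*v_1*w_1 = -1*-2*1*-1 = -2  (running total: -41)
T_{212}*u_2*v_1*w_2 = 0*-2*1*2 = 0  (running total: -41)
T_{221}*u_2*v_2*w_1 = -4*-2*-3*-1 = 24  (running total: -17)
T_{222}*u_2*v_2*w_2 = 0*-2*-3*2 = 0  (running total: -17)
S = -17

-17


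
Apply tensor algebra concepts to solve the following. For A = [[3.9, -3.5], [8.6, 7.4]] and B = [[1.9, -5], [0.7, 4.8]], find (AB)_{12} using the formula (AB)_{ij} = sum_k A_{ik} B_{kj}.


(AB)_{ij} = sum_k A_{ik} B_{kj}.
For i=1, j=2:
A_{11} * B_{12} = 3.9 * -5 = -19.5
A_{12} * B_{22} = -3.5 * 4.8 = -16.8
Sum = -19.5 + -16.8 = -36.3

-36.3


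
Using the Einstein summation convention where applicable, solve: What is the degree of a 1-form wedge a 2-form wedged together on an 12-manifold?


The degree of a wedge product is the sum of the degrees of the individual forms.
Degrees: 1, 2
Total degree = 1 + 2 = 3

3


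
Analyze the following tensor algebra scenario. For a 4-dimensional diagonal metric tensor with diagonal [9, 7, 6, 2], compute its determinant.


For a diagonal metric, the determinant is the product of diagonal entries.
Diagonal entries: 9, 7, 6, 2
det(g) = 9 * 7 * 6 * 2 = 756

756


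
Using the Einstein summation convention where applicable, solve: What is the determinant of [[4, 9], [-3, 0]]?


For a 2x2 matrix [[a, b], [c, d]], det = a*d - b*c.
a = 4, b = 9, c = -3, d = 0
a*d = 4 * 0 = 0
b*c = 9 * -3 = -27
det = 0 - -27 = 27

27


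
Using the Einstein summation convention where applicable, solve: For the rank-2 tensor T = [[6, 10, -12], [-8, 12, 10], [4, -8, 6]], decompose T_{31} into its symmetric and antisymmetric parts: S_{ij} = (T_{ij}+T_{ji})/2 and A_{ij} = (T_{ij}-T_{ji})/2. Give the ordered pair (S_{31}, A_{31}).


T_{31} = 4
T_{13} = -12
S_{31} = (4 + -12)/2 = -8/2 = -4
A_{31} = (4 - -12)/2 = 16/2 = 8
Check: S + A = -4 + 8 = 4 = T_{31}.

(-4, 8)


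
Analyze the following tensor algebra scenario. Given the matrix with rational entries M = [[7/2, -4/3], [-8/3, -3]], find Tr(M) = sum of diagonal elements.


The trace is the sum of diagonal entries.
Diagonal: M[1,1] = 7/2, M[2,2] = -3
Tr(M) = 7/2 + -3
Computing step by step:
After adding M[1,1]: 7/2
After adding M[2,2]: 1/2
Tr(M) = 1/2

1/2


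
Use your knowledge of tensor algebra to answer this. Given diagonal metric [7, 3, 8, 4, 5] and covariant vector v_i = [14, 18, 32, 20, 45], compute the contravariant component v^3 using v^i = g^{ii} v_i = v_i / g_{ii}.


To raise an index with a diagonal metric: v^i = v_i / g_{ii}.
For index 3: v_3 = 32, g_{33} = 8
v^3 = 32 / 8 = 4

4


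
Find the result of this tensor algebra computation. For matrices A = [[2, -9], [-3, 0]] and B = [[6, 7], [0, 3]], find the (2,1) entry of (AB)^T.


(AB)^T_{ij} = (AB)_{ji} = sum_k A_{jk} B_{ki}.
For i=2, j=1 we need (AB)_{12}:
A_{11} * B_{12} = 2 * 7 = 14
A_{12} * B_{22} = -9 * 3 = -27
Sum = 14 + -27 = -13

-13


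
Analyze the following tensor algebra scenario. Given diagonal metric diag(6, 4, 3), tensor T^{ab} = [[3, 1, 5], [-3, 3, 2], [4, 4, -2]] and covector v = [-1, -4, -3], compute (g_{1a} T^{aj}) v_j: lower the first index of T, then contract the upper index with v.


Step 1: lower the first index. For a diagonal metric, g_{ia} T^{aj} = g_{ii} T^{ij} (no sum on i).
g_{11} = 6
S_1{}^1 = 6 * T^{11} = 6 * 3 = 18
S_1{}^2 = 6 * T^{12} = 6 * 1 = 6
S_1{}^3 = 6 * T^{13} = 6 * 5 = 30
Step 2: contract S_1{}^j with v_j.
S_1{}^1 * v_1 = 18 * -1 = -18
S_1{}^2 * v_2 = 6 * -4 = -24
S_1{}^3 * v_3 = 30 * -3 = -90
Result = -18 + -24 + -90 = -132

-132


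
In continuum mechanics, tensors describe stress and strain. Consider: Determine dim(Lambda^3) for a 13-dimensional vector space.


The dimension of the space of p-forms on an n-dimensional space is C(n, p).
n = 13, p = 3
C(13, 3) = 13! / (3! * 10!) = 286

286


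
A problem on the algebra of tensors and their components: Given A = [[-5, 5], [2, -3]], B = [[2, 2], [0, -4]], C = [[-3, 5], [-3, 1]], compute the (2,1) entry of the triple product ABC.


(ABC)_{21} = sum_m (AB)_{2m} C_{m1}. First compute row 2 of AB.
(AB)_{21} = 2*2 + -3*0 = 4
(AB)_{22} = 2*2 + -3*-4 = 16
Now contract with column 1 of C:
(AB)_{21} * C_{11} = 4 * -3 = -12
(AB)_{22} * C_{21} = 16 * -3 = -48
(ABC)_{21} = -12 + -48 = -60

-60


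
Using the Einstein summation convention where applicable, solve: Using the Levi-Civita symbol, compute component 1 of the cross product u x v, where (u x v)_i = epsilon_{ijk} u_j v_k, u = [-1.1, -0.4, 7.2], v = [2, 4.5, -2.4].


(u x v)_1 = sum_{j,k} epsilon_{1jk} u_j v_k. Only permutations of (1,2,3) contribute; the two non-zero terms are:
eps_{123} u_2 v_3 = 1 * -0.4 * -2.4 = 0.96
eps_{132} u_3 v_2 = -1 * 7.2 * 4.5 = -32.4
(u x v)_1 = -31.44

-31.44


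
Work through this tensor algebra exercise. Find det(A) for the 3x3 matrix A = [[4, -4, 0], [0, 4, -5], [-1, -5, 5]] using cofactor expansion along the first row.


Expanding along the first row, det(A) = a11*M_11 - a12*M_12 + a13*M_13, where M_1j is the (1,j) minor.
Minor M_11 = 4*5 - -5*-5 = -5
Minor M_12 = 0*5 - -5*-1 = -5
Minor M_13 = 0*-5 - 4*-1 = 4
det = 4*(-5) - -4*(-5) + 0*(4)
    = -20 - 20 + 0
    = -40

-40


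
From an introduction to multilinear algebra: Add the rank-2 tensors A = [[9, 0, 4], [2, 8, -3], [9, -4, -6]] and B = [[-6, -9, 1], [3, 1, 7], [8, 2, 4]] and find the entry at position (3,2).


Tensor addition is component-wise: (A + B)_{ij} = A_{ij} + B_{ij}.
A_{32} = -4
B_{32} = 2
(A + B)_{32} = -4 + 2 = -2

-2


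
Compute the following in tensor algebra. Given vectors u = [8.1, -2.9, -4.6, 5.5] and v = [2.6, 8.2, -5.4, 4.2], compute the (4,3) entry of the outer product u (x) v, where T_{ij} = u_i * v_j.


The outer product entry T_{ij} = u_i * v_j.
We need i=4, j=3.
u_4 = 5.5, v_3 = -5.4
T_{4,3} = 5.5 * -5.4 = -29.7

-29.7


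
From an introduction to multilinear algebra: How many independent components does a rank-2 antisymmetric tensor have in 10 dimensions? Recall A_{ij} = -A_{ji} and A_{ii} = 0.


An antisymmetric rank-2 tensor satisfies A_{ij} = -A_{ji}, so diagonal entries are zero.
The independent components are the upper-triangular entries: C(n, 2) = n(n-1)/2.
n = 10
C(10, 2) = 10 * 9 / 2 = 90 / 2 = 45

45


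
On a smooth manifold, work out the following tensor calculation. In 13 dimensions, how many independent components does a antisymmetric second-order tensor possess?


A antisymmetric rank-2 tensor in d dimensions has d(d-1)/2 independent components.
d = 13
d(d-1)/2 = 13 * 12 / 2 = 156 / 2 = 78

78


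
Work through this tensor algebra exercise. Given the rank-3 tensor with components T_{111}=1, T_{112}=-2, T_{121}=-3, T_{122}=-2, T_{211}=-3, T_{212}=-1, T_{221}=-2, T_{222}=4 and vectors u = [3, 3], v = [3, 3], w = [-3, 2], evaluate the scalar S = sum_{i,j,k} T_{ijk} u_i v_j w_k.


S = sum over i,j,k of T_{ijk} u_i v_j w_k. Expanding all 8 terms:
T_{111}*u_1*v_1*w_1 = 1*3*3*-3 = -27  (running total: -27)
T_{112}*u_1*v_1*w_2 = -2*3*3*2 = -36  (running total: -63)
T_{121}*u_1*v_2*w_1 = -3*3*3*-3 = 81  (running total: 18)
T_{122}*u_1*v_2*w_2 = -2*3*3*2 = -36  (running total: -18)
T_{211}*u_2*v_1*w_1 = -3*3*3*-3 = 81  (running total: 63)
T_{212}*u_2*v_1*w_2 = -1*3*3*2 = -18  (running total: 45)
T_{221}*u_2*v_2*w_1 = -2*3*3*-3 = 54  (running total: 99)
T_{222}*u_2*v_2*w_2 = 4*3*3*2 = 72  (running total: 171)
S = 171

171
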